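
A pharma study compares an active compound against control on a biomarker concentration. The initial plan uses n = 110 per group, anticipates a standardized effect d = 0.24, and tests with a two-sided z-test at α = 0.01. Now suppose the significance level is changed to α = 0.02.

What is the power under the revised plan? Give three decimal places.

Power ≈ 0.292

δ = d·√(n/2) = 0.24 × √(110/2) = 1.7799 (unchanged). New critical value: z_{0.01} = 2.326.
Revised power = Φ(δ − 2.326) + Φ(−δ − 2.326) = Φ(-0.546) + Φ(-4.106) = 0.2924 + 0.0000 = 0.2924.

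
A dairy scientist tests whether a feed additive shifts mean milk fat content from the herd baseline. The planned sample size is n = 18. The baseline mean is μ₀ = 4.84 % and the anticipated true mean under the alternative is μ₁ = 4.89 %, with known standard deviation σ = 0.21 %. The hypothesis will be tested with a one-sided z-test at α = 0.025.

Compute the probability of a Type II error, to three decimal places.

Standardized effect: d = |μ₁ − μ₀| / σ = |4.89 − 4.84| / 0.21 = 0.2381
Noncentrality parameter: δ = d·√n = 0.2381 × √18 = 1.0102
Critical value for a one-sided test at α = 0.025: z_α = 1.960.
Power = P(Z > 1.960 − δ) = Φ(-0.950) = 0.1711.
Type II error: β = 1 − power = 1 − 0.1711 = 0.8289.

β ≈ 0.829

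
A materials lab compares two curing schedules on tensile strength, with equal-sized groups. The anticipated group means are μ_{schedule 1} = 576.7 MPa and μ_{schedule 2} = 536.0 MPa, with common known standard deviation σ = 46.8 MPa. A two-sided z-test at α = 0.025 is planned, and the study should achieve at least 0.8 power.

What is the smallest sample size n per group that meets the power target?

n = 26 per group

Standardized effect: d = |μ_{schedule 1} − μ_{schedule 2}| / σ = |576.7 − 536.0| / 46.8 = 0.8697
Set Φ(δ − 2.241) = 0.8; then δ − 2.241 = Φ⁻¹(0.8) = 0.842, giving δ = 3.083.
(For δ > 0 the lower-tail rejection region contributes negligibly to power, so the one-term inversion is standard.)
δ = d·√(n/2) ⇒ n = 2(δ/d)² = 2 × (3.083 / 0.8697)² = 25.14.
Round up to the next whole unit.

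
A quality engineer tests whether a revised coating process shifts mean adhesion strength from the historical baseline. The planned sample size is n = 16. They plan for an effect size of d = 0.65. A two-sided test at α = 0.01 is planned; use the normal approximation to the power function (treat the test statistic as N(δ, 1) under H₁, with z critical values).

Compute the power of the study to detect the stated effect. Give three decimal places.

Power ≈ 0.510

Noncentrality parameter: δ = d·√n = 0.65 × √16 = 2.6000
Critical value for a two-sided test at α = 0.01: z_{α/2} = 2.576.
Power = Φ(δ − 2.576) + Φ(−δ − 2.576) = Φ(0.024) + Φ(-5.176) = 0.5096 + 0.0000 = 0.5096.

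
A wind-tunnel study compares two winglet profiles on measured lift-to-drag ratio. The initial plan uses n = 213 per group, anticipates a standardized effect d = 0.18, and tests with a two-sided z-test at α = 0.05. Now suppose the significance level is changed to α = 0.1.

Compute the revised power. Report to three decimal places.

δ = d·√(n/2) = 0.18 × √(213/2) = 1.8576 (unchanged). New critical value: z_{0.05} = 1.645.
Revised power = Φ(δ − 1.645) + Φ(−δ − 1.645) = Φ(0.213) + Φ(-3.502) = 0.5842 + 0.0002 = 0.5845.

Power ≈ 0.584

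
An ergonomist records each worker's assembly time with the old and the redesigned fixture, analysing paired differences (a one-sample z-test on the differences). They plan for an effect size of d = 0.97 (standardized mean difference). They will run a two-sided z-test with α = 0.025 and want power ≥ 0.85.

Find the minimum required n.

For power 0.85 need Φ(δ − z_{0.0125}) = 0.85, so δ = z_{0.0125} + z_{0.15} = 2.241 + 1.036 = 3.278.
(The Φ(−δ − z_{α/2}) term is vanishingly small for δ > 0 and is dropped in the standard sample-size formula.)
δ = d·√n ⇒ n = (δ/d)² = (3.278 / 0.97)² = 11.42.
Round up to the next whole unit.

n = 12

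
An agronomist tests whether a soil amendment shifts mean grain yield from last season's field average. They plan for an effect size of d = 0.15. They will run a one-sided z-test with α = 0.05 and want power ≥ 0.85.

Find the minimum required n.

For power 0.85 need Φ(δ − z_{0.05}) = 0.85, so δ = z_{0.05} + z_{0.15} = 1.645 + 1.036 = 2.681.
δ = d·√n ⇒ n = (δ/d)² = (2.681 / 0.15)² = 319.52.
Rounding up, n = 320.

n = 320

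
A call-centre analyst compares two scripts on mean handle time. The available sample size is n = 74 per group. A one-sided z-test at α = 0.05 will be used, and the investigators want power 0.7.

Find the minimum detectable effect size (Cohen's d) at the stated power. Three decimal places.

Need Φ(δ − 1.645) = 0.7, so δ = 1.645 + 0.524 = 2.169.
δ = d·√(n/2) ⇒ d = δ/√(n/2) = 2.169/√(74/2) = 0.3566.

d ≈ 0.357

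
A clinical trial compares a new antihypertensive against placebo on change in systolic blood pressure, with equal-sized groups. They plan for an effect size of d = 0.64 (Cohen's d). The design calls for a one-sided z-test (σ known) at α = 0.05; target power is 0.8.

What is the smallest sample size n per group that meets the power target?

Set Φ(δ − 1.645) = 0.8; then δ − 1.645 = Φ⁻¹(0.8) = 0.842, giving δ = 2.486.
δ = d·√(n/2) ⇒ n = 2(δ/d)² = 2 × (2.486 / 0.64)² = 30.19.
Round up to the next whole unit.

n = 31 per group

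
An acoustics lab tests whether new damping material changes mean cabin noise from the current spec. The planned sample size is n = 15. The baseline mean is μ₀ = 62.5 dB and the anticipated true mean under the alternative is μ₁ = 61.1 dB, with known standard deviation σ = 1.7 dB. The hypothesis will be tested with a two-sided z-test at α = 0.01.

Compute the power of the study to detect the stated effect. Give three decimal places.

Standardized effect: d = |μ₁ − μ₀| / σ = |61.1 − 62.5| / 1.7 = 0.8235
Noncentrality parameter: δ = d·√n = 0.8235 × √15 = 3.1895
Critical value for a two-sided test at α = 0.01: z_{α/2} = 2.576.
Power = Φ(δ − 2.576) + Φ(−δ − 2.576) = Φ(0.614) + Φ(-5.765) = 0.7303 + 0.0000 = 0.7303.

Power ≈ 0.730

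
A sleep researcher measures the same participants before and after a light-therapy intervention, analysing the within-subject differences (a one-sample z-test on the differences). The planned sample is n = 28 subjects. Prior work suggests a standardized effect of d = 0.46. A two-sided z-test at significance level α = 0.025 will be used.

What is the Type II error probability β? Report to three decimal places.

Noncentrality parameter: δ = d·√n = 0.46 × √28 = 2.4341
Critical value for a two-sided test at α = 0.025: z_{α/2} = 2.241.
Power = Φ(δ − 2.241) + Φ(−δ − 2.241) = Φ(0.193) + Φ(-4.675) = 0.5764 + 0.0000 = 0.5764.
Type II error: β = 1 − power = 1 − 0.5764 = 0.4236.

β ≈ 0.424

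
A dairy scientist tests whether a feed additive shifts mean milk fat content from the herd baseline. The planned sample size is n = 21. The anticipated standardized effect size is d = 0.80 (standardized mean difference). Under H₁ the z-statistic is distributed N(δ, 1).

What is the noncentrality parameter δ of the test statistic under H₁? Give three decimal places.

δ ≈ 3.666

δ = d·√n = 0.80 × √21 = 3.6661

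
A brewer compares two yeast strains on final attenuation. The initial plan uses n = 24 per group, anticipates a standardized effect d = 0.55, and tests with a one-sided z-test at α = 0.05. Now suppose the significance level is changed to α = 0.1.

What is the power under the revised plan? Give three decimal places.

Power ≈ 0.734

δ = d·√(n/2) = 0.55 × √(24/2) = 1.9053 (unchanged). New critical value: z_{0.1} = 1.282.
Revised power = P(Z > 1.282 − δ) = Φ(0.624) = 0.7336.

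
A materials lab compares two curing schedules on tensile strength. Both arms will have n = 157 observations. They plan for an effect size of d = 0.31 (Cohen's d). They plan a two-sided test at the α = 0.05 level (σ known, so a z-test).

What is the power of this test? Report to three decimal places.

Noncentrality parameter: δ = d·√(n/2) = 0.31 × √(157/2) = 2.7466
Two-sided α = 0.05 → critical value z_{0.025} = 1.960.
Power = Φ(δ − 1.960) + Φ(−δ − 1.960) = Φ(0.787) + Φ(-4.707) = 0.7843 + 0.0000 = 0.7843.

Power ≈ 0.784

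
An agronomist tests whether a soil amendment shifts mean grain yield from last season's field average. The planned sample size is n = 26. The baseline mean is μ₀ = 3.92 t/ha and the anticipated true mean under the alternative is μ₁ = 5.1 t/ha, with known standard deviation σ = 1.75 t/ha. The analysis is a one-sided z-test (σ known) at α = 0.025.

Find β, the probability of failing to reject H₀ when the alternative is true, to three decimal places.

β ≈ 0.070

Standardized effect: d = |μ₁ − μ₀| / σ = |5.1 − 3.92| / 1.75 = 0.6743
Noncentrality parameter: δ = d·√n = 0.6743 × √26 = 3.4382
Critical value for a one-sided test at α = 0.025: z_α = 1.960.
Power = P(Z > 1.960 − δ) = Φ(1.478) = 0.9303.
Type II error: β = 1 − power = 1 − 0.9303 = 0.0697.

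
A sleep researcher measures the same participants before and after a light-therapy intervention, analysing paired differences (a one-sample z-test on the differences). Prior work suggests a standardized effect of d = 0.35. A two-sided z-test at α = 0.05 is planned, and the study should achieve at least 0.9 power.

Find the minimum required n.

Set Φ(δ − 1.960) = 0.9; then δ − 1.960 = Φ⁻¹(0.9) = 1.282, giving δ = 3.242.
(The Φ(−δ − z_{α/2}) term is vanishingly small for δ > 0 and is dropped in the standard sample-size formula.)
δ = d·√n ⇒ n = (δ/d)² = (3.242 / 0.35)² = 85.77.
Rounding up, n = 86.

n = 86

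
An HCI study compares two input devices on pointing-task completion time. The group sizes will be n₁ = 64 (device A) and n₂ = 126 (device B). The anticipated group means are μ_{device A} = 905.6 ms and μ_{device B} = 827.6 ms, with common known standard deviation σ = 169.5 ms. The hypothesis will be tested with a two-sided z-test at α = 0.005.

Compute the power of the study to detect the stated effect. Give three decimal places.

Standardized effect: d = |μ_{device A} − μ_{device B}| / σ = |905.6 − 827.6| / 169.5 = 0.4602
Noncentrality parameter: δ = d / √(1/n₁ + 1/n₂) = 0.4602 / √(1/64 + 1/126) = 2.9979
Two-sided α = 0.005 → critical value z_{0.0025} = 2.807.
Power = Φ(δ − 2.807) + Φ(−δ − 2.807) = Φ(0.191) + Φ(-5.805) = 0.5757 + 0.0000 = 0.5757.

Power ≈ 0.576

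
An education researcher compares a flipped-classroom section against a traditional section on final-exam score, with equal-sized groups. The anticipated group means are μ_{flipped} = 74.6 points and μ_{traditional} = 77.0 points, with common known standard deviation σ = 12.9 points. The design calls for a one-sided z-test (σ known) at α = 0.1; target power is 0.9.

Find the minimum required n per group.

n = 380 per group

Standardized effect: d = |μ_{flipped} − μ_{traditional}| / σ = |74.6 − 77.0| / 12.9 = 0.1860
For power 0.9 need Φ(δ − z_{0.1}) = 0.9, so δ = z_{0.1} + z_{0.10} = 1.282 + 1.282 = 2.563.
δ = d·√(n/2) ⇒ n = 2(δ/d)² = 2 × (2.563 / 0.1860)² = 379.59.
Round up to the next whole unit.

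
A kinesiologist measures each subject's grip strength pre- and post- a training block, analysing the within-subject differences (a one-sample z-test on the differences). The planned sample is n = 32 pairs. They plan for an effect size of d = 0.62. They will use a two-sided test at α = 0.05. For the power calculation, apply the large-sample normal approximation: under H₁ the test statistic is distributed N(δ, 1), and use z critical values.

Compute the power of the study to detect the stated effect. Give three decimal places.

Noncentrality parameter: δ = d·√n = 0.62 × √32 = 3.5072
Critical value for a two-sided test at α = 0.05: z_{α/2} = 1.960.
Power = Φ(δ − 1.960) + Φ(−δ − 1.960) = Φ(1.547) + Φ(-5.467) = 0.9391 + 0.0000 = 0.9391.

Power ≈ 0.939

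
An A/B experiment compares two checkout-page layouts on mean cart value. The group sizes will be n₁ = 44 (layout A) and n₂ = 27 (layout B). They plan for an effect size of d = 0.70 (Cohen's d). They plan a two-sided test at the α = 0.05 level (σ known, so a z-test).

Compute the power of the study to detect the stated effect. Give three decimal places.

Noncentrality parameter: λ = d / √(1/n₁ + 1/n₂) = 0.70 / √(1/44 + 1/27) = 2.8634
Two-sided α = 0.05 → critical value z_{0.025} = 1.960.
Power = Φ(λ − 1.960) + Φ(−λ − 1.960) = Φ(0.903) + Φ(-4.823) = 0.8168 + 0.0000 = 0.8168.

Power ≈ 0.817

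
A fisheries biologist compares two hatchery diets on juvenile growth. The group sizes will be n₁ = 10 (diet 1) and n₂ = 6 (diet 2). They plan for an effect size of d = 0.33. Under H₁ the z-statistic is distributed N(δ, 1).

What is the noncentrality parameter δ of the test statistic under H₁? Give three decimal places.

δ ≈ 0.639

δ = d / √(1/n₁ + 1/n₂) = 0.33 / √(1/10 + 1/6) = 0.6390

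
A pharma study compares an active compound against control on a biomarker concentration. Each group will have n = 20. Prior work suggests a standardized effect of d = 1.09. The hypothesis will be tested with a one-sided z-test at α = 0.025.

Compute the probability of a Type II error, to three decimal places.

Noncentrality parameter: λ = d·√(n/2) = 1.09 × √(20/2) = 3.4469
One-sided α = 0.025 → critical value z_{0.025} = 1.960.
Power = Φ(λ − 1.960) = Φ(1.487) = 0.9315.
Type II error: β = 1 − power = 1 − 0.9315 = 0.0685.

β ≈ 0.069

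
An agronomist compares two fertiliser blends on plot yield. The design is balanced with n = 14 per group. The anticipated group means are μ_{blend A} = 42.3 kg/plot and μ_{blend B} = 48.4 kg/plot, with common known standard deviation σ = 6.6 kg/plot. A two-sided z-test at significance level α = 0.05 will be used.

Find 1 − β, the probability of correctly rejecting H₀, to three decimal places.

Power ≈ 0.686

Standardized effect: d = |μ_{blend A} − μ_{blend B}| / σ = |42.3 − 48.4| / 6.6 = 0.9242
Noncentrality parameter: δ = d·√(n/2) = 0.9242 × √(14/2) = 2.4453
Critical value for a two-sided test at α = 0.05: z_{α/2} = 1.960.
Power = Φ(δ − 1.960) + Φ(−δ − 1.960) = Φ(0.485) + Φ(-4.405) = 0.6863 + 0.0000 = 0.6863.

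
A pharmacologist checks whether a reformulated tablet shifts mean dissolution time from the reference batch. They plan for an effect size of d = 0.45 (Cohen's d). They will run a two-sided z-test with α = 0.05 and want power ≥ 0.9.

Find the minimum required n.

For power 0.9 need Φ(δ − z_{0.025}) = 0.9, so δ = z_{0.025} + z_{0.10} = 1.960 + 1.282 = 3.242.
(The Φ(−δ − z_{α/2}) term is vanishingly small for δ > 0 and is dropped in the standard sample-size formula.)
δ = d·√n ⇒ n = (δ/d)² = (3.242 / 0.45)² = 51.89.
Rounding up, n = 52.

n = 52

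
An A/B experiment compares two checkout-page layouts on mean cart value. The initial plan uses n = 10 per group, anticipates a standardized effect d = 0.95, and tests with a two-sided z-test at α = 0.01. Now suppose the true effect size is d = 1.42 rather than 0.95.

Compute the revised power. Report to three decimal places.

Power ≈ 0.726

With d = 1.42: δ = d·√(n/2) = 1.42 × √(10/2) = 3.1752. Critical value z_{0.005} = 2.576.
Revised power = Φ(δ − 2.576) + Φ(−δ − 2.576) = Φ(0.599) + Φ(-5.751) = 0.7255 + 0.0000 = 0.7255.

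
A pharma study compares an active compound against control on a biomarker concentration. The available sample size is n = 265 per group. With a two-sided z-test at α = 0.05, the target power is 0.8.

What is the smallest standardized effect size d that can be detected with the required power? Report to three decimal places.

d ≈ 0.243

Required noncentrality: δ = z_{0.025} + z_{0.20} = 1.960 + 0.842 = 2.802.
(Lower-tail contribution to power is negligible for δ > 0.)
δ = d·√(n/2) ⇒ d = δ/√(n/2) = 2.802/√(265/2) = 0.2434.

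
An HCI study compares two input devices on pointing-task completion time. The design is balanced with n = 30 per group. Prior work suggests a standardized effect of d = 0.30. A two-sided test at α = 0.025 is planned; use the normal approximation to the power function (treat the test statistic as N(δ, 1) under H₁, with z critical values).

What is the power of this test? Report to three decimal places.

Noncentrality parameter: δ = d·√(n/2) = 0.30 × √(30/2) = 1.1619
Critical value for a two-sided test at α = 0.025: z_{α/2} = 2.241.
Power = Φ(δ − 2.241) + Φ(−δ − 2.241) = Φ(-1.080) + Φ(-3.403) = 0.1402 + 0.0003 = 0.1405.

Power ≈ 0.141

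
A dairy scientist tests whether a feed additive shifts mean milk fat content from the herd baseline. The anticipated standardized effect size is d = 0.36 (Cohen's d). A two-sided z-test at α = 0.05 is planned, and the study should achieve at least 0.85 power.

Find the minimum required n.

n = 70

Set Φ(δ − 1.960) = 0.85; then δ − 1.960 = Φ⁻¹(0.85) = 1.036, giving δ = 2.996.
(For δ > 0 the lower-tail rejection region contributes negligibly to power, so the one-term inversion is standard.)
δ = d·√n ⇒ n = (δ/d)² = (2.996 / 0.36)² = 69.28.
Round up to the next whole unit.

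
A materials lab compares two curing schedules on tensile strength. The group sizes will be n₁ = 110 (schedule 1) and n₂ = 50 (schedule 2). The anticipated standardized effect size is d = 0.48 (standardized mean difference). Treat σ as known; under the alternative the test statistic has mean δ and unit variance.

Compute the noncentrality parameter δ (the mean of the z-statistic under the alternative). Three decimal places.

δ = d / √(1/n₁ + 1/n₂) = 0.48 / √(1/110 + 1/50) = 2.8142

δ ≈ 2.814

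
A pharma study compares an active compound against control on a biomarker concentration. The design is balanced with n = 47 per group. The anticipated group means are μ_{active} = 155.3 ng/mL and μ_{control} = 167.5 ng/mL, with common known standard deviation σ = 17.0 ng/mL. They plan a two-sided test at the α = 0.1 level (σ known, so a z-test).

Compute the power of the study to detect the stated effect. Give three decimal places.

Power ≈ 0.967

Standardized effect: d = |μ_{active} − μ_{control}| / σ = |155.3 − 167.5| / 17.0 = 0.7176
Noncentrality parameter: λ = d·√(n/2) = 0.7176 × √(47/2) = 3.4789
Two-sided α = 0.1 → critical value z_{0.05} = 1.645.
Power = Φ(λ − 1.645) + Φ(−λ − 1.645) = Φ(1.834) + Φ(-5.124) = 0.9667 + 0.0000 = 0.9667.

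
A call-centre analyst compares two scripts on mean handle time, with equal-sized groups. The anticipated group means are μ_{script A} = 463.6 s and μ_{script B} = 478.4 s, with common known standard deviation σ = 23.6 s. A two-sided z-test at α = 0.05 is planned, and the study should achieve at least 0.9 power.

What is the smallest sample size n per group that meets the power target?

Standardized effect: d = |μ_{script A} − μ_{script B}| / σ = |463.6 − 478.4| / 23.6 = 0.6271
For power 0.9 need Φ(δ − z_{0.025}) = 0.9, so δ = z_{0.025} + z_{0.10} = 1.960 + 1.282 = 3.242.
(The Φ(−δ − z_{α/2}) term is vanishingly small for δ > 0 and is dropped in the standard sample-size formula.)
δ = d·√(n/2) ⇒ n = 2(δ/d)² = 2 × (3.242 / 0.6271)² = 53.44.
Round up to the next whole unit.

n = 54 per group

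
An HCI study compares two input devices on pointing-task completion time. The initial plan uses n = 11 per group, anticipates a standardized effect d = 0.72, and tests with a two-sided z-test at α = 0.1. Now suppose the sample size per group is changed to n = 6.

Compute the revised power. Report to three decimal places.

With n = 6 per group: δ = d·√(n/2) = 0.72 × √(6/2) = 1.2471. Critical value z_{0.05} = 1.645.
Revised power = Φ(δ − 1.645) + Φ(−δ − 1.645) = Φ(-0.398) + Φ(-2.892) = 0.3454 + 0.0019 = 0.3473.

Power ≈ 0.347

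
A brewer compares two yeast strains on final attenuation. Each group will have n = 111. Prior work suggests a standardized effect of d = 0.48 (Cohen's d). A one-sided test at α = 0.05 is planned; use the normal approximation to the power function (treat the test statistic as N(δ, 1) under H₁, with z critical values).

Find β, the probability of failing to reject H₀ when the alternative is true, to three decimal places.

β ≈ 0.027

Noncentrality parameter: δ = d·√(n/2) = 0.48 × √(111/2) = 3.5759
One-sided α = 0.05 → critical value z_{0.05} = 1.645.
Power = P(Z > 1.645 − δ) = Φ(1.931) = 0.9733.
Type II error: β = 1 − power = 1 − 0.9733 = 0.0267.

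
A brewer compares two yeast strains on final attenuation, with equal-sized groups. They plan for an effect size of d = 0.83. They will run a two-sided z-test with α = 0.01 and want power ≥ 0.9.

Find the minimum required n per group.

Set Φ(δ − 2.576) = 0.9; then δ − 2.576 = Φ⁻¹(0.9) = 1.282, giving δ = 3.857.
(Ignoring the negligible lower-tail rejection probability gives the usual closed-form inversion.)
δ = d·√(n/2) ⇒ n = 2(δ/d)² = 2 × (3.857 / 0.83)² = 43.20.
Rounding up, n = 44 per group.

n = 44 per group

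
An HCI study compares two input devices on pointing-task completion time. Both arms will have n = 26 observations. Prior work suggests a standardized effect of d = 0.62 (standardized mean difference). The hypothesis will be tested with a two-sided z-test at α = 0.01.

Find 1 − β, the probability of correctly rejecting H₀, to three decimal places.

Power ≈ 0.367

Noncentrality parameter: δ = d·√(n/2) = 0.62 × √(26/2) = 2.2354
Two-sided α = 0.01 → critical value z_{0.005} = 2.576.
Power = Φ(δ − 2.576) + Φ(−δ − 2.576) = Φ(-0.340) + Φ(-4.811) = 0.3668 + 0.0000 = 0.3668.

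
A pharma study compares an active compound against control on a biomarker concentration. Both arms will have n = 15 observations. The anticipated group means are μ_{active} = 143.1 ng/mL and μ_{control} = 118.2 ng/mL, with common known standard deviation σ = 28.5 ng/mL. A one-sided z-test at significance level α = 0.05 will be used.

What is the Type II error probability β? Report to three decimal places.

Standardized effect: d = |μ_{active} − μ_{control}| / σ = |143.1 − 118.2| / 28.5 = 0.8737
Noncentrality parameter: δ = d·√(n/2) = 0.8737 × √(15/2) = 2.3927
Critical value for a one-sided test at α = 0.05: z_α = 1.645.
Power = P(Z > 1.645 − δ) = Φ(0.748) = 0.7727.
Type II error: β = 1 − power = 1 − 0.7727 = 0.2273.

β ≈ 0.227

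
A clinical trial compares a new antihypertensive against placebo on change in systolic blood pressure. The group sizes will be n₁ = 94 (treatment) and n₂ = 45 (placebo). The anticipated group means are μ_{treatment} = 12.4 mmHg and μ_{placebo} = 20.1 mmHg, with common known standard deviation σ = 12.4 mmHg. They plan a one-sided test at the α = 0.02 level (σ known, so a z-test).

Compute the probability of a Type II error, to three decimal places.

β ≈ 0.085

Standardized effect: d = |μ_{treatment} − μ_{placebo}| / σ = |12.4 − 20.1| / 12.4 = 0.6210
Noncentrality parameter: δ = d / √(1/n₁ + 1/n₂) = 0.6210 / √(1/94 + 1/45) = 3.4256
Critical value for a one-sided test at α = 0.02: z_α = 2.054.
Power = Φ(δ − 2.054) = Φ(1.372) = 0.9149.
Type II error: β = 1 − power = 1 − 0.9149 = 0.0851.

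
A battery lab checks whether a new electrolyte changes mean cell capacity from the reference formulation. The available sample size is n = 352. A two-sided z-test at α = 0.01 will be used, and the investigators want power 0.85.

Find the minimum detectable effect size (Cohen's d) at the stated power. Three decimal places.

Required noncentrality: δ = z_{0.005} + z_{0.15} = 2.576 + 1.036 = 3.612.
(Lower-tail contribution to power is negligible for δ > 0.)
δ = d·√n ⇒ d = δ/√n = 3.612/√352 = 0.1925.

d ≈ 0.193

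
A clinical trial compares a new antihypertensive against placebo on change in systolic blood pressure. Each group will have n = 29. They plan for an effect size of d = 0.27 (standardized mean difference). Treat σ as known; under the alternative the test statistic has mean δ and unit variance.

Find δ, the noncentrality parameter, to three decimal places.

δ = d·√(n/2) = 0.27 × √(29/2) = 1.0281

δ ≈ 1.028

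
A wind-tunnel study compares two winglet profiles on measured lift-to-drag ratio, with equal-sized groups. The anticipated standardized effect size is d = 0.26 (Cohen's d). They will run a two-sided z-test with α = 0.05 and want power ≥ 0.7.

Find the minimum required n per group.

For power 0.7 need Φ(δ − z_{0.025}) = 0.7, so δ = z_{0.025} + z_{0.30} = 1.960 + 0.524 = 2.484.
(Ignoring the negligible lower-tail rejection probability gives the usual closed-form inversion.)
δ = d·√(n/2) ⇒ n = 2(δ/d)² = 2 × (2.484 / 0.26)² = 182.61.
Rounding up, n = 183 per group.

n = 183 per group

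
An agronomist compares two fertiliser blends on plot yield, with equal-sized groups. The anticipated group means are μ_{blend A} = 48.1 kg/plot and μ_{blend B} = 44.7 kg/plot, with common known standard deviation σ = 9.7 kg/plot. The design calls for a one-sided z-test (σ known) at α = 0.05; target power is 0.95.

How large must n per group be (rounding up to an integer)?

Standardized effect: d = |μ_{blend A} − μ_{blend B}| / σ = |48.1 − 44.7| / 9.7 = 0.3505
Set Φ(δ − 1.645) = 0.95; then δ − 1.645 = Φ⁻¹(0.95) = 1.645, giving δ = 3.290.
δ = d·√(n/2) ⇒ n = 2(δ/d)² = 2 × (3.290 / 0.3505)² = 176.17.
Round up to the next whole unit.

n = 177 per group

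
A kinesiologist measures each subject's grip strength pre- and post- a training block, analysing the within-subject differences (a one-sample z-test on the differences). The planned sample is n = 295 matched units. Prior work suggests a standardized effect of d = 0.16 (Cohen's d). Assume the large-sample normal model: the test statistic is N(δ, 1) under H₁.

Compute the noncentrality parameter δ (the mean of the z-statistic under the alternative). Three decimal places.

δ ≈ 2.748

The noncentrality parameter scales effect size by the design's sample-size factor: δ = d·√n = 0.16 × √295 = 2.7481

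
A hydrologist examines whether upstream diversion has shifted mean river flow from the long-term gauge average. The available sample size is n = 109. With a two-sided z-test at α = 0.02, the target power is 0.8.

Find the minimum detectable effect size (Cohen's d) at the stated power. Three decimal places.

d ≈ 0.303

Need Φ(δ − 2.326) = 0.8, so δ = 2.326 + 0.842 = 3.168.
(The second rejection-region term Φ(−δ − z_{α/2}) is negligible and dropped.)
δ = d·√n ⇒ d = δ/√n = 3.168/√109 = 0.3034.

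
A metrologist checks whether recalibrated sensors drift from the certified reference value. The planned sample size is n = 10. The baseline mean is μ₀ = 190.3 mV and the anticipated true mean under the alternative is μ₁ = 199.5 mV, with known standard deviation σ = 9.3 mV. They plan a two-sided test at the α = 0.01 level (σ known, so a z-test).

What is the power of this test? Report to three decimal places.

Power ≈ 0.710

Standardized effect: d = |μ₁ − μ₀| / σ = |199.5 − 190.3| / 9.3 = 0.9892
Noncentrality parameter: δ = d·√n = 0.9892 × √10 = 3.1283
Critical value for a two-sided test at α = 0.01: z_{α/2} = 2.576.
Power = Φ(δ − 2.576) + Φ(−δ − 2.576) = Φ(0.552) + Φ(-5.704) = 0.7097 + 0.0000 = 0.7097.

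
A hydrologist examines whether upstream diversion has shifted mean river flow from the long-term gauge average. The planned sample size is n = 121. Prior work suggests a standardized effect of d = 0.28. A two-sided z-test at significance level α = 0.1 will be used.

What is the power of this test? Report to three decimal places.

Power ≈ 0.924

Noncentrality parameter: δ = d·√n = 0.28 × √121 = 3.0800
Critical value for a two-sided test at α = 0.1: z_{α/2} = 1.645.
Power = Φ(δ − 1.645) + Φ(−δ − 1.645) = Φ(1.435) + Φ(-4.725) = 0.9244 + 0.0000 = 0.9244.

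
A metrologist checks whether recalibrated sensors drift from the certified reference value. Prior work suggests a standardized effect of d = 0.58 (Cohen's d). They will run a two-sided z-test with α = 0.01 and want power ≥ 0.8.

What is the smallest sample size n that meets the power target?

n = 35

Set Φ(δ − 2.576) = 0.8; then δ − 2.576 = Φ⁻¹(0.8) = 0.842, giving δ = 3.417.
(The Φ(−δ − z_{α/2}) term is vanishingly small for δ > 0 and is dropped in the standard sample-size formula.)
δ = d·√n ⇒ n = (δ/d)² = (3.417 / 0.58)² = 34.72.
Round up to the next whole unit.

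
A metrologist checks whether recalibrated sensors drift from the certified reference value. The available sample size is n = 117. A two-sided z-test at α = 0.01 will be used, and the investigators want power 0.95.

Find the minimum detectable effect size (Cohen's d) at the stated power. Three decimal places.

Required noncentrality: δ = z_{0.005} + z_{0.05} = 2.576 + 1.645 = 4.221.
(Lower-tail contribution to power is negligible for δ > 0.)
δ = d·√n ⇒ d = δ/√n = 4.221/√117 = 0.3902.

d ≈ 0.390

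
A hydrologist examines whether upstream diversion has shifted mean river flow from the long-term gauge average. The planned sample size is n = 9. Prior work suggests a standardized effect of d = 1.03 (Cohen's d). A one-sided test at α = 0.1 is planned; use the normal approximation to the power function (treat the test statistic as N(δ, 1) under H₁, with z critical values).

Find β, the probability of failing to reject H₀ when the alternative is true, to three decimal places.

β ≈ 0.035

Noncentrality parameter: δ = d·√n = 1.03 × √9 = 3.0900
Critical value for a one-sided test at α = 0.1: z_α = 1.282.
Power = P(Z > 1.282 − δ) = Φ(1.808) = 0.9647.
Type II error: β = 1 − power = 1 − 0.9647 = 0.0353.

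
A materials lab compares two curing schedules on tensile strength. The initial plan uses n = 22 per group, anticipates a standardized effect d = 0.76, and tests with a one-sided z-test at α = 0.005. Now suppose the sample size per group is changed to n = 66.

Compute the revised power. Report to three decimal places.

With n = 66 per group: δ = d·√(n/2) = 0.76 × √(66/2) = 4.3659. Critical value z_{0.005} = 2.576.
Revised power = Φ(δ − 2.576) = Φ(1.790) = 0.9633.

Power ≈ 0.963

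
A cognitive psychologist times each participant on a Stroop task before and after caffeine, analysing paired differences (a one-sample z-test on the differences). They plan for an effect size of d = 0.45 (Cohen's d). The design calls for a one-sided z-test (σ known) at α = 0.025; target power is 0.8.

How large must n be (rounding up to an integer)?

n = 39

For power 0.8 need Φ(δ − z_{0.025}) = 0.8, so δ = z_{0.025} + z_{0.20} = 1.960 + 0.842 = 2.802.
δ = d·√n ⇒ n = (δ/d)² = (2.802 / 0.45)² = 38.76.
Rounding up, n = 39.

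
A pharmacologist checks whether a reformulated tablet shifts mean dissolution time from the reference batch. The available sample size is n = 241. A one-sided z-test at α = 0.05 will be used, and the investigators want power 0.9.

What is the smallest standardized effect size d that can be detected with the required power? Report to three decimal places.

Need Φ(δ − 1.645) = 0.9, so δ = 1.645 + 1.282 = 2.926.
δ = d·√n ⇒ d = δ/√n = 2.926/√241 = 0.1885.

d ≈ 0.189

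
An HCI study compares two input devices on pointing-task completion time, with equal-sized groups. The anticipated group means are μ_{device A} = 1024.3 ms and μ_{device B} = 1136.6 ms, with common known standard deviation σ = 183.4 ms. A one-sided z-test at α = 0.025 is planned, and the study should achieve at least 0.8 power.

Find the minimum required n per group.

n = 42 per group

Standardized effect: d = |μ_{device A} − μ_{device B}| / σ = |1024.3 − 1136.6| / 183.4 = 0.6123
For power 0.8 need Φ(δ − z_{0.025}) = 0.8, so δ = z_{0.025} + z_{0.20} = 1.960 + 0.842 = 2.802.
δ = d·√(n/2) ⇒ n = 2(δ/d)² = 2 × (2.802 / 0.6123)² = 41.87.
Round up to the next whole unit.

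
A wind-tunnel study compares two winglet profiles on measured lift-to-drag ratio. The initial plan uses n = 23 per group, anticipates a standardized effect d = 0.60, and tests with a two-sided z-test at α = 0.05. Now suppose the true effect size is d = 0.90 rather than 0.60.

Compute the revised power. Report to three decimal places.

With d = 0.90: δ = d·√(n/2) = 0.90 × √(23/2) = 3.0520. Critical value z_{0.025} = 1.960.
Revised power = Φ(δ − 1.960) + Φ(−δ − 1.960) = Φ(1.092) + Φ(-5.012) = 0.8626 + 0.0000 = 0.8626.

Power ≈ 0.863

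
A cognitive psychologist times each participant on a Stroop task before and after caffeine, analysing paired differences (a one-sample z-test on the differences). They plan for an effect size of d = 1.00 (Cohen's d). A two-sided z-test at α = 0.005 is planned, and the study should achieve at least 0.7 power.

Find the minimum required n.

n = 12

Set Φ(δ − 2.807) = 0.7; then δ − 2.807 = Φ⁻¹(0.7) = 0.524, giving δ = 3.331.
(For δ > 0 the lower-tail rejection region contributes negligibly to power, so the one-term inversion is standard.)
δ = d·√n ⇒ n = (δ/d)² = (3.331 / 1.00)² = 11.10.
Round up to the next whole unit.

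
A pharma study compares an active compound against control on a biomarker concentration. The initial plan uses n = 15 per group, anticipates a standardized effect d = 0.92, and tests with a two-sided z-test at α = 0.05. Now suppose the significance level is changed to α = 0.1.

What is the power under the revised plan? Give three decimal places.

δ = d·√(n/2) = 0.92 × √(15/2) = 2.5195 (unchanged). New critical value: z_{0.05} = 1.645.
Revised power = Φ(δ − 1.645) + Φ(−δ − 1.645) = Φ(0.875) + Φ(-4.164) = 0.8091 + 0.0000 = 0.8091.

Power ≈ 0.809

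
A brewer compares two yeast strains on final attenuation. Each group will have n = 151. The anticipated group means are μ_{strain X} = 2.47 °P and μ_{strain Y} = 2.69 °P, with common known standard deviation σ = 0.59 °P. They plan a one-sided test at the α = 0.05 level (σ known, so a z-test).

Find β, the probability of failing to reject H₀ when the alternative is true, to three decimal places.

Standardized effect: d = |μ_{strain X} − μ_{strain Y}| / σ = |2.47 − 2.69| / 0.59 = 0.3729
Noncentrality parameter: δ = d·√(n/2) = 0.3729 × √(151/2) = 3.2400
Critical value for a one-sided test at α = 0.05: z_α = 1.645.
Power = P(Z > 1.645 − δ) = Φ(1.595) = 0.9447.
Type II error: β = 1 − power = 1 − 0.9447 = 0.0553.

β ≈ 0.055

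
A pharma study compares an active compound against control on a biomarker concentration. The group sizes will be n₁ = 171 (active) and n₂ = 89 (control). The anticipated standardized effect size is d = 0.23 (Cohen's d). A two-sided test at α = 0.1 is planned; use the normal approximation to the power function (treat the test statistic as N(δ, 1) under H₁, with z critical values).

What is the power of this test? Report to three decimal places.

Power ≈ 0.546

Noncentrality parameter: δ = d / √(1/n₁ + 1/n₂) = 0.23 / √(1/171 + 1/89) = 1.7597
Critical value for a two-sided test at α = 0.1: z_{α/2} = 1.645.
Power = Φ(δ − 1.645) + Φ(−δ − 1.645) = Φ(0.115) + Φ(-3.405) = 0.5457 + 0.0003 = 0.5460.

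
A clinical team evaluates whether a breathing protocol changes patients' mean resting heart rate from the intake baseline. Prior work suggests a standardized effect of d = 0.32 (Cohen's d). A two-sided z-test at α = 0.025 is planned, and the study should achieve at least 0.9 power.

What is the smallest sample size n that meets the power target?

n = 122

For power 0.9 need Φ(δ − z_{0.0125}) = 0.9, so δ = z_{0.0125} + z_{0.10} = 2.241 + 1.282 = 3.523.
(For δ > 0 the lower-tail rejection region contributes negligibly to power, so the one-term inversion is standard.)
δ = d·√n ⇒ n = (δ/d)² = (3.523 / 0.32)² = 121.20.
Round up to the next whole unit.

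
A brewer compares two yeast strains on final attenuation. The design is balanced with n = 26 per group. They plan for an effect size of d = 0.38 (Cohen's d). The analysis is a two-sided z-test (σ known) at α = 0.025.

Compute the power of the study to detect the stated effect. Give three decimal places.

Power ≈ 0.192

Noncentrality parameter: δ = d·√(n/2) = 0.38 × √(26/2) = 1.3701
Critical value for a two-sided test at α = 0.025: z_{α/2} = 2.241.
Power = Φ(δ − 2.241) + Φ(−δ − 2.241) = Φ(-0.871) + Φ(-3.612) = 0.1918 + 0.0002 = 0.1919.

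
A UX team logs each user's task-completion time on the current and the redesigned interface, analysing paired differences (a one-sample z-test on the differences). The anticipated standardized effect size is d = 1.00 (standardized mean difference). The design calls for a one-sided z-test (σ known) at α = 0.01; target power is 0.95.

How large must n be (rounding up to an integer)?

n = 16

For power 0.95 need Φ(δ − z_{0.01}) = 0.95, so δ = z_{0.01} + z_{0.05} = 2.326 + 1.645 = 3.971.
δ = d·√n ⇒ n = (δ/d)² = (3.971 / 1.00)² = 15.77.
Round up to the next whole unit.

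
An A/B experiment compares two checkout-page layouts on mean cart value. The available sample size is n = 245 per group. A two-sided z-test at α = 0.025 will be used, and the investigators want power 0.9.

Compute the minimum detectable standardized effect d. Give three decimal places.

Required noncentrality: δ = z_{0.0125} + z_{0.10} = 2.241 + 1.282 = 3.523.
(The second rejection-region term Φ(−δ − z_{α/2}) is negligible and dropped.)
δ = d·√(n/2) ⇒ d = δ/√(n/2) = 3.523/√(245/2) = 0.3183.

d ≈ 0.318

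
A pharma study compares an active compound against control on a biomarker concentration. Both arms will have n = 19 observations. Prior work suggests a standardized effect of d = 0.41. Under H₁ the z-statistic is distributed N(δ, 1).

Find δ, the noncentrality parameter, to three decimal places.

δ = d·√(n/2) = 0.41 × √(19/2) = 1.2637

δ ≈ 1.264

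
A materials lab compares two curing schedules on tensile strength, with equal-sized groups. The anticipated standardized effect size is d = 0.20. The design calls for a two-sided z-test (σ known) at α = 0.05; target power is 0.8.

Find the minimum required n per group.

For power 0.8 need Φ(δ − z_{0.025}) = 0.8, so δ = z_{0.025} + z_{0.20} = 1.960 + 0.842 = 2.802.
(For δ > 0 the lower-tail rejection region contributes negligibly to power, so the one-term inversion is standard.)
δ = d·√(n/2) ⇒ n = 2(δ/d)² = 2 × (2.802 / 0.20)² = 392.44.
Rounding up, n = 393 per group.

n = 393 per group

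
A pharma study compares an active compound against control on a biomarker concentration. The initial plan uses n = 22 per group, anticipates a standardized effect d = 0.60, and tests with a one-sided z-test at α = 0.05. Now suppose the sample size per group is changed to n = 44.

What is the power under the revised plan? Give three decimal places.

With n = 44 per group: δ = d·√(n/2) = 0.60 × √(44/2) = 2.8142. Critical value z_{0.05} = 1.645.
Revised power = P(Z > 1.645 − δ) = Φ(1.169) = 0.8789.

Power ≈ 0.879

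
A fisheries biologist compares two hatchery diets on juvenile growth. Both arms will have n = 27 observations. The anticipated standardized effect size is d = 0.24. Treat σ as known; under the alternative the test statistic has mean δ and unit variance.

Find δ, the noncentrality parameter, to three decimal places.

δ = d·√(n/2) = 0.24 × √(27/2) = 0.8818

δ ≈ 0.882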